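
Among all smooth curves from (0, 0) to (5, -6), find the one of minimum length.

Arc-length functional: J[y] = ∫ sqrt(1 + (y')^2) dx.
Lagrangian L = sqrt(1 + (y')^2) has no explicit y dependence, so ∂L/∂y = 0 and the Euler-Lagrange equation gives
    d/dx( y' / sqrt(1 + (y')^2) ) = 0  ⇒  y' / sqrt(1 + (y')^2) = const.
Hence y' is constant, so y(x) is affine.
Fitting the endpoints (0, 0) and (5, -6):
    slope m = ((-6) − 0) / (5 − 0) = -6/5,
    intercept c = 0 − m·0 = 0.
Extremal: y(x) = (-6/5) x.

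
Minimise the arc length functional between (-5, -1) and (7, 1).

Arc-length functional: J[y] = ∫ sqrt(1 + (y')^2) dx.
Lagrangian L = sqrt(1 + (y')^2) has no explicit y dependence, so ∂L/∂y = 0 and the Euler-Lagrange equation gives
    d/dx( y' / sqrt(1 + (y')^2) ) = 0  ⇒  y' / sqrt(1 + (y')^2) = const.
Hence y' is constant, so y(x) is affine.
Fitting the endpoints (-5, -1) and (7, 1):
    slope m = (1 − (-1)) / (7 − (-5)) = 1/6,
    intercept c = (-1) − m·(-5) = -1/6.
Extremal: y(x) = (1/6) x - 1/6.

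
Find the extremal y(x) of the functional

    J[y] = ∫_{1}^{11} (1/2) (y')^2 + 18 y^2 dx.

The Lagrangian is L = (1/2) (y')^2 + 18 y^2.
Compute ∂L/∂y = 36y, ∂L/∂y' = y'.
The Euler-Lagrange equation d/dx(∂L/∂y') − ∂L/∂y = 0 reduces to
    y'' − 36 y = 0.
Its general solution is
    y(x) = A e^(6x) + B e^(−6x),
with A, B fixed by the endpoint conditions.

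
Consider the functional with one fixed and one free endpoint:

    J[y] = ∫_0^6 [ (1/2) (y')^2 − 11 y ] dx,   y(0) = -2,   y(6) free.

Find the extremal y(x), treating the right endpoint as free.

The Lagrangian L = (1/2) (y')^2 − 11 y gives
    ∂L/∂y = −11,   ∂L/∂y' = y'.
Euler-Lagrange: d/dx(y') − (−11) = 0, i.e. y'' + 11 = 0, so
    y(x) = −(11/2) x^2 + C1 x + C2.
Fixed left endpoint y(0) = -2 ⇒ C2 = -2.
The right endpoint x = 6 is free, so the natural (transversality) condition is ∂L/∂y' |_{x=6} = 0, i.e. y'(6) = 0.
Compute y'(x) = −11 x + C1, so y'(6) = −66 + C1 = 0 ⇒ C1 = 66.
Therefore the extremal is
    y(x) = −(11/2) x^2 + 66 x − 2.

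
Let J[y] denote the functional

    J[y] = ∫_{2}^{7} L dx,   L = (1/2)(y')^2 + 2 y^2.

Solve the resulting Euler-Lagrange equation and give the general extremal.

The Lagrangian is L = (1/2)(y')^2 + 2 y^2.
∂L/∂y = 4y.
∂L/∂y' = y'.
The Euler-Lagrange equation d/dx(∂L/∂y') − ∂L/∂y = 0 becomes:
    y'' - 4 y = 0
General solution: y(x) = A e^(2x) + B e^(-2x), where A and B are arbitrary constants fixed by the endpoint conditions.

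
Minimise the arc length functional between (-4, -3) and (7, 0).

Arc-length functional: J[y] = ∫ sqrt(1 + (y')^2) dx.
Lagrangian L = sqrt(1 + (y')^2) has no explicit y dependence, so ∂L/∂y = 0 and the Euler-Lagrange equation gives
    d/dx( y' / sqrt(1 + (y')^2) ) = 0  ⇒  y' / sqrt(1 + (y')^2) = const.
Hence y' is constant, so y(x) is affine.
Fitting the endpoints (-4, -3) and (7, 0):
    slope m = (0 − (-3)) / (7 − (-4)) = 3/11,
    intercept c = (-3) − m·(-4) = -21/11.
Extremal: y(x) = (3/11) x - 21/11.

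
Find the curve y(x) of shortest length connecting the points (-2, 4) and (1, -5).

Arc-length functional: J[y] = ∫ sqrt(1 + (y')^2) dx.
Lagrangian L = sqrt(1 + (y')^2) has no explicit y dependence, so ∂L/∂y = 0 and the Euler-Lagrange equation gives
    d/dx( y' / sqrt(1 + (y')^2) ) = 0  ⇒  y' / sqrt(1 + (y')^2) = const.
Hence y' is constant, so y(x) is affine.
Fitting the endpoints (-2, 4) and (1, -5):
    slope m = ((-5) − 4) / (1 − (-2)) = -3,
    intercept c = 4 − m·(-2) = -2.
Extremal: y(x) = -3 x - 2.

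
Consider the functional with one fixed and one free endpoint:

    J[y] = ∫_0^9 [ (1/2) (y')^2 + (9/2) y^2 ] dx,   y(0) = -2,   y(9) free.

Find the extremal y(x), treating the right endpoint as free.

The Lagrangian L = (1/2) (y')^2 + (9/2) y^2 gives
    ∂L/∂y = 9 y,   ∂L/∂y' = y'.
Euler-Lagrange: y'' − 9 y = 0.
With k = 3, the general solution is
    y(x) = A cosh(3 x) + B sinh(3 x).
Fixed left endpoint y(0) = -2 ⇒ A = -2.
The right endpoint x = 9 is free, so the natural (transversality) condition is ∂L/∂y' |_{x=9} = 0, i.e. y'(9) = 0.
Compute y'(x) = A k sinh(k x) + B k cosh(k x), so
    y'(9) = A k sinh(k·9) + B k cosh(k·9) = 0
    ⇒ B = −A tanh(k·9) = 2 tanh(3·9).
Therefore the extremal is
    y(x) = −2 cosh(3 x) + 2 tanh(3·9) sinh(3 x).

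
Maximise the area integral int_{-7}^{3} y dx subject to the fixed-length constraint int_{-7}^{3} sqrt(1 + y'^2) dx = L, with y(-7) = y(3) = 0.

Set up the augmented Lagrangian using a multiplier λ for the length constraint:
    F(y, y') = y − λ sqrt(1 + y'^2).
F has no explicit x dependence, so the Beltrami identity yields a first integral
    F − y' ∂F/∂y' = C.
Compute ∂F/∂y' = −λ y' / sqrt(1 + y'^2). Then
    y − λ sqrt(1 + y'^2) + λ y'^2 / sqrt(1 + y'^2) = C
    ⇒  y − λ / sqrt(1 + y'^2) = C.
Solving for y' and integrating gives
    (x − a)^2 + (y − b)^2 = λ^2,
a circular arc of radius λ. The constants a, b are determined by the endpoint conditions y(-7) = y(3) = 0, and λ is fixed implicitly by the length constraint
    ∫_{-7}^{3} sqrt(1 + y'^2) dx = L.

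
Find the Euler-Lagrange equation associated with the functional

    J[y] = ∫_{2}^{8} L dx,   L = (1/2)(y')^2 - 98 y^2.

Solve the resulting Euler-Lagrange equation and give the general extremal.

The Lagrangian is L = (1/2)(y')^2 - 98 y^2.
∂L/∂y = -196y.
∂L/∂y' = y'.
The Euler-Lagrange equation d/dx(∂L/∂y') − ∂L/∂y = 0 becomes:
    y'' + 196 y = 0
General solution: y(x) = A sin(14x) + B cos(14x), where A and B are arbitrary constants fixed by the endpoint conditions.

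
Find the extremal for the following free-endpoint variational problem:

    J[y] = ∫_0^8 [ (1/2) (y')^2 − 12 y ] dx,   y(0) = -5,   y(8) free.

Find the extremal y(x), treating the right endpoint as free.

The Lagrangian L = (1/2) (y')^2 − 12 y gives
    ∂L/∂y = −12,   ∂L/∂y' = y'.
Euler-Lagrange: d/dx(y') − (−12) = 0, i.e. y'' + 12 = 0, so
    y(x) = −(12/2) x^2 + C1 x + C2.
Fixed left endpoint y(0) = -5 ⇒ C2 = -5.
The right endpoint x = 8 is free, so the natural (transversality) condition is ∂L/∂y' |_{x=8} = 0, i.e. y'(8) = 0.
Compute y'(x) = −12 x + C1, so y'(8) = −96 + C1 = 0 ⇒ C1 = 96.
Therefore the extremal is
    y(x) = −6 x^2 + 96 x − 5.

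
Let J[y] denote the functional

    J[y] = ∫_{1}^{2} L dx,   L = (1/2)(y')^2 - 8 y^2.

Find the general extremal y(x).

The Lagrangian is L = (1/2)(y')^2 - 8 y^2.
∂L/∂y = -16y.
∂L/∂y' = y'.
The Euler-Lagrange equation d/dx(∂L/∂y') − ∂L/∂y = 0 becomes:
    y'' + 16 y = 0
General solution: y(x) = A sin(4x) + B cos(4x), where A and B are arbitrary constants fixed by the endpoint conditions.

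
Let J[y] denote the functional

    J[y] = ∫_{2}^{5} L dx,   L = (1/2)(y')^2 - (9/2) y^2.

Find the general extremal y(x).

The Lagrangian is L = (1/2)(y')^2 - (9/2) y^2.
∂L/∂y = -9y.
∂L/∂y' = y'.
The Euler-Lagrange equation d/dx(∂L/∂y') − ∂L/∂y = 0 becomes:
    y'' + 9 y = 0
General solution: y(x) = A sin(3x) + B cos(3x), where A and B are arbitrary constants fixed by the endpoint conditions.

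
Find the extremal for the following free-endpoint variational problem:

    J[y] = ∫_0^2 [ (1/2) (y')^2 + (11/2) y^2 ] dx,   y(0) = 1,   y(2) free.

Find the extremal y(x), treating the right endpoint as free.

The Lagrangian L = (1/2) (y')^2 + (11/2) y^2 gives
    ∂L/∂y = 11 y,   ∂L/∂y' = y'.
Euler-Lagrange: y'' − 11 y = 0.
With k = sqrt(11), the general solution is
    y(x) = A cosh(sqrt(11) x) + B sinh(sqrt(11) x).
Fixed left endpoint y(0) = 1 ⇒ A = 1.
The right endpoint x = 2 is free, so the natural (transversality) condition is ∂L/∂y' |_{x=2} = 0, i.e. y'(2) = 0.
Compute y'(x) = A k sinh(k x) + B k cosh(k x), so
    y'(2) = A k sinh(k·2) + B k cosh(k·2) = 0
    ⇒ B = −A tanh(k·2) = − tanh(sqrt(11)·2).
Therefore the extremal is
    y(x) = cosh(sqrt(11) x) − tanh(sqrt(11)·2) sinh(sqrt(11) x).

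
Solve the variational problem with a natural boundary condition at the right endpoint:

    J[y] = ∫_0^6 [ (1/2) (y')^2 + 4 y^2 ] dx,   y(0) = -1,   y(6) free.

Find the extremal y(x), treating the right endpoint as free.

The Lagrangian L = (1/2) (y')^2 + 4 y^2 gives
    ∂L/∂y = 8 y,   ∂L/∂y' = y'.
Euler-Lagrange: y'' − 8 y = 0.
With k = sqrt(8), the general solution is
    y(x) = A cosh(sqrt(8) x) + B sinh(sqrt(8) x).
Fixed left endpoint y(0) = -1 ⇒ A = -1.
The right endpoint x = 6 is free, so the natural (transversality) condition is ∂L/∂y' |_{x=6} = 0, i.e. y'(6) = 0.
Compute y'(x) = A k sinh(k x) + B k cosh(k x), so
    y'(6) = A k sinh(k·6) + B k cosh(k·6) = 0
    ⇒ B = −A tanh(k·6) = tanh(sqrt(8)·6).
Therefore the extremal is
    y(x) = −cosh(sqrt(8) x) + tanh(sqrt(8)·6) sinh(sqrt(8) x).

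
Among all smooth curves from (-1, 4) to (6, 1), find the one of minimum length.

Arc-length functional: J[y] = ∫ sqrt(1 + (y')^2) dx.
Lagrangian L = sqrt(1 + (y')^2) has no explicit y dependence, so ∂L/∂y = 0 and the Euler-Lagrange equation gives
    d/dx( y' / sqrt(1 + (y')^2) ) = 0  ⇒  y' / sqrt(1 + (y')^2) = const.
Hence y' is constant, so y(x) is affine.
Fitting the endpoints (-1, 4) and (6, 1):
    slope m = (1 − 4) / (6 − (-1)) = -3/7,
    intercept c = 4 − m·(-1) = 25/7.
Extremal: y(x) = (-3/7) x + 25/7.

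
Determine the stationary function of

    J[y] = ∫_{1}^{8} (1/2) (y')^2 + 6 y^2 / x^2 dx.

The Lagrangian is L = (1/2) (y')^2 + 6 y^2 / x^2.
Compute ∂L/∂y = 12y/x^2, ∂L/∂y' = y'.
The Euler-Lagrange equation d/dx(∂L/∂y') − ∂L/∂y = 0 reduces to
    y'' − 12/x^2 · y = 0  (x > 0).
Its general solution is
    y(x) = A x^4 + B x^(-3),
with A, B fixed by the endpoint conditions.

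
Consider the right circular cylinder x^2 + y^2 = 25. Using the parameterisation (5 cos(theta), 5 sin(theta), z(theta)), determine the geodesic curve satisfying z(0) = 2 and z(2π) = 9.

Parameterise the cylinder of radius R = 5 as
    r(θ) = (5 cos θ, 5 sin θ, z(θ)).
The arc-length element is
    ds = sqrt(25 + (dz/dθ)^2) dθ,
so the Lagrangian is L = sqrt(25 + z'^2).
L depends on z' only, not on z or θ, so ∂L/∂z = 0 and
    ∂L/∂z' = z' / sqrt(25 + z'^2).
The Euler-Lagrange equation gives
    d/dθ( z' / sqrt(25 + z'^2) ) = 0,
so z' is constant. Integrating once:
    z(θ) = a θ + b,
a helix on the cylinder (a straight line when the cylinder is unrolled). The constants a, b are determined by the endpoint conditions.
With endpoint conditions z(0) = 2 and z(2π) = 9: from z(0) = b we get b = 2, and a·2π + 2 = 9 gives a = 7/(2π), so
    z(θ) = (7/(2π)) θ + 2.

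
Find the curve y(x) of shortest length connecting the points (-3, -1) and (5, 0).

Arc-length functional: J[y] = ∫ sqrt(1 + (y')^2) dx.
Lagrangian L = sqrt(1 + (y')^2) has no explicit y dependence, so ∂L/∂y = 0 and the Euler-Lagrange equation gives
    d/dx( y' / sqrt(1 + (y')^2) ) = 0  ⇒  y' / sqrt(1 + (y')^2) = const.
Hence y' is constant, so y(x) is affine.
Fitting the endpoints (-3, -1) and (5, 0):
    slope m = (0 − (-1)) / (5 − (-3)) = 1/8,
    intercept c = (-1) − m·(-3) = -5/8.
Extremal: y(x) = (1/8) x - 5/8.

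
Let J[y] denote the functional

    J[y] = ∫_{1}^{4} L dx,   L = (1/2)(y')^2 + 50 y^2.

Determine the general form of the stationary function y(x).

The Lagrangian is L = (1/2)(y')^2 + 50 y^2.
∂L/∂y = 100y.
∂L/∂y' = y'.
The Euler-Lagrange equation d/dx(∂L/∂y') − ∂L/∂y = 0 becomes:
    y'' - 100 y = 0
General solution: y(x) = A e^(10x) + B e^(-10x), where A and B are arbitrary constants fixed by the endpoint conditions.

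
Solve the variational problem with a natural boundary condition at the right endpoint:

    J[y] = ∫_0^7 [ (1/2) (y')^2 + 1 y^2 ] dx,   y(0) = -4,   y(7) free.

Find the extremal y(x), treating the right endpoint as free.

The Lagrangian L = (1/2) (y')^2 + 1 y^2 gives
    ∂L/∂y = 2 y,   ∂L/∂y' = y'.
Euler-Lagrange: y'' − 2 y = 0.
With k = sqrt(2), the general solution is
    y(x) = A cosh(sqrt(2) x) + B sinh(sqrt(2) x).
Fixed left endpoint y(0) = -4 ⇒ A = -4.
The right endpoint x = 7 is free, so the natural (transversality) condition is ∂L/∂y' |_{x=7} = 0, i.e. y'(7) = 0.
Compute y'(x) = A k sinh(k x) + B k cosh(k x), so
    y'(7) = A k sinh(k·7) + B k cosh(k·7) = 0
    ⇒ B = −A tanh(k·7) = 4 tanh(sqrt(2)·7).
Therefore the extremal is
    y(x) = −4 cosh(sqrt(2) x) + 4 tanh(sqrt(2)·7) sinh(sqrt(2) x).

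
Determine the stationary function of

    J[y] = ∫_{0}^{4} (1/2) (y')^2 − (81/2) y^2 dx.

The Lagrangian is L = (1/2) (y')^2 − (81/2) y^2.
Compute ∂L/∂y = -81y, ∂L/∂y' = y'.
The Euler-Lagrange equation d/dx(∂L/∂y') − ∂L/∂y = 0 reduces to
    y'' + 81 y = 0.
Its general solution is
    y(x) = A sin(9x) + B cos(9x),
with A, B fixed by the endpoint conditions.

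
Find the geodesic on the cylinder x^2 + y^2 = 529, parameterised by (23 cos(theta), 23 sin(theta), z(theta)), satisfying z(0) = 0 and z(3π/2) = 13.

Parameterise the cylinder of radius R = 23 as
    r(θ) = (23 cos θ, 23 sin θ, z(θ)).
The arc-length element is
    ds = sqrt(529 + (dz/dθ)^2) dθ,
so the Lagrangian is L = sqrt(529 + z'^2).
L depends on z' only, not on z or θ, so ∂L/∂z = 0 and
    ∂L/∂z' = z' / sqrt(529 + z'^2).
The Euler-Lagrange equation gives
    d/dθ( z' / sqrt(529 + z'^2) ) = 0,
so z' is constant. Integrating once:
    z(θ) = a θ + b,
a helix on the cylinder (a straight line when the cylinder is unrolled). The constants a, b are determined by the endpoint conditions.
With endpoint conditions z(0) = 0 and z(3π/2) = 13: from z(0) = b we get b = 0, and a·3π/2 + 0 = 13 gives a = 26/(3π), so
    z(θ) = (26/(3π)) θ.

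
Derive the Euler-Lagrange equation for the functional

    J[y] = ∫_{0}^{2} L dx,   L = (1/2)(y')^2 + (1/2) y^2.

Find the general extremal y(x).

The Lagrangian is L = (1/2)(y')^2 + (1/2) y^2.
∂L/∂y = y.
∂L/∂y' = y'.
The Euler-Lagrange equation d/dx(∂L/∂y') − ∂L/∂y = 0 becomes:
    y'' - y = 0
General solution: y(x) = A e^x + B e^(-x), where A and B are arbitrary constants fixed by the endpoint conditions.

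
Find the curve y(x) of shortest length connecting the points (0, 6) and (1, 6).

Arc-length functional: J[y] = ∫ sqrt(1 + (y')^2) dx.
Lagrangian L = sqrt(1 + (y')^2) has no explicit y dependence, so ∂L/∂y = 0 and the Euler-Lagrange equation gives
    d/dx( y' / sqrt(1 + (y')^2) ) = 0  ⇒  y' / sqrt(1 + (y')^2) = const.
Hence y' is constant, so y(x) is affine.
Fitting the endpoints (0, 6) and (1, 6):
    slope m = (6 − 6) / (1 − 0) = 0,
    intercept c = 6 − m·0 = 6.
Extremal: y(x) = 6.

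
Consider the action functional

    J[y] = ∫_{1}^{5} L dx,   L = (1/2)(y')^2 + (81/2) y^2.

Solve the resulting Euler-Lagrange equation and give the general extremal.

The Lagrangian is L = (1/2)(y')^2 + (81/2) y^2.
∂L/∂y = 81y.
∂L/∂y' = y'.
The Euler-Lagrange equation d/dx(∂L/∂y') − ∂L/∂y = 0 becomes:
    y'' - 81 y = 0
General solution: y(x) = A e^(9x) + B e^(-9x), where A and B are arbitrary constants fixed by the endpoint conditions.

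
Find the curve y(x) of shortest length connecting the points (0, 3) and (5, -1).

Arc-length functional: J[y] = ∫ sqrt(1 + (y')^2) dx.
Lagrangian L = sqrt(1 + (y')^2) has no explicit y dependence, so ∂L/∂y = 0 and the Euler-Lagrange equation gives
    d/dx( y' / sqrt(1 + (y')^2) ) = 0  ⇒  y' / sqrt(1 + (y')^2) = const.
Hence y' is constant, so y(x) is affine.
Fitting the endpoints (0, 3) and (5, -1):
    slope m = ((-1) − 3) / (5 − 0) = -4/5,
    intercept c = 3 − m·0 = 3.
Extremal: y(x) = (-4/5) x + 3.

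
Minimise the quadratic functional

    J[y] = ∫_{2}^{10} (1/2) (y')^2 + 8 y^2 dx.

The Lagrangian is L = (1/2) (y')^2 + 8 y^2.
Compute ∂L/∂y = 16y, ∂L/∂y' = y'.
The Euler-Lagrange equation d/dx(∂L/∂y') − ∂L/∂y = 0 reduces to
    y'' − 16 y = 0.
Its general solution is
    y(x) = A e^(4x) + B e^(−4x),
with A, B fixed by the endpoint conditions.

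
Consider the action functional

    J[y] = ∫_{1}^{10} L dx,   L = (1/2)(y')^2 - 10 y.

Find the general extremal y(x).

The Lagrangian is L = (1/2)(y')^2 - 10 y.
∂L/∂y = -10.
∂L/∂y' = y'.
The Euler-Lagrange equation d/dx(∂L/∂y') − ∂L/∂y = 0 becomes:
    y'' + 10 = 0
General solution: y(x) = -5 x^2 + A x + B, where A and B are arbitrary constants fixed by the endpoint conditions.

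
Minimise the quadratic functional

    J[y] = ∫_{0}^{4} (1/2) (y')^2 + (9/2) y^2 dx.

The Lagrangian is L = (1/2) (y')^2 + (9/2) y^2.
Compute ∂L/∂y = 9y, ∂L/∂y' = y'.
The Euler-Lagrange equation d/dx(∂L/∂y') − ∂L/∂y = 0 reduces to
    y'' − 9 y = 0.
Its general solution is
    y(x) = A e^(3x) + B e^(−3x),
with A, B fixed by the endpoint conditions.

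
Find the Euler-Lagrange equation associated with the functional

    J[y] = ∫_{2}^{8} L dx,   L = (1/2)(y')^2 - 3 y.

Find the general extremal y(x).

The Lagrangian is L = (1/2)(y')^2 - 3 y.
∂L/∂y = -3.
∂L/∂y' = y'.
The Euler-Lagrange equation d/dx(∂L/∂y') − ∂L/∂y = 0 becomes:
    y'' + 3 = 0
General solution: y(x) = -(3/2) x^2 + A x + B, where A and B are arbitrary constants fixed by the endpoint conditions.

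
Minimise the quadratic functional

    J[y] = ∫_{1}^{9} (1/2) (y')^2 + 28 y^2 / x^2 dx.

The Lagrangian is L = (1/2) (y')^2 + 28 y^2 / x^2.
Compute ∂L/∂y = 56y/x^2, ∂L/∂y' = y'.
The Euler-Lagrange equation d/dx(∂L/∂y') − ∂L/∂y = 0 reduces to
    y'' − 56/x^2 · y = 0  (x > 0).
Its general solution is
    y(x) = A x^8 + B x^(-7),
with A, B fixed by the endpoint conditions.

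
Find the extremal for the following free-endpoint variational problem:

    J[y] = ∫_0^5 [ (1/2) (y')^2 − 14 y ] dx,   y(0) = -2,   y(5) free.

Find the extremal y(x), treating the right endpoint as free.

The Lagrangian L = (1/2) (y')^2 − 14 y gives
    ∂L/∂y = −14,   ∂L/∂y' = y'.
Euler-Lagrange: d/dx(y') − (−14) = 0, i.e. y'' + 14 = 0, so
    y(x) = −(14/2) x^2 + C1 x + C2.
Fixed left endpoint y(0) = -2 ⇒ C2 = -2.
The right endpoint x = 5 is free, so the natural (transversality) condition is ∂L/∂y' |_{x=5} = 0, i.e. y'(5) = 0.
Compute y'(x) = −14 x + C1, so y'(5) = −70 + C1 = 0 ⇒ C1 = 70.
Therefore the extremal is
    y(x) = −7 x^2 + 70 x − 2.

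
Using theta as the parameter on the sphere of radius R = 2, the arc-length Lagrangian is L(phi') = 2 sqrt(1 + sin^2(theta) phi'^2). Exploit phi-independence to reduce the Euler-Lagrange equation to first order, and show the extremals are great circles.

On the sphere of radius R = 2 with spherical coordinates (θ, φ), the induced metric is
    ds^2 = 4(dθ^2 + sin^2(θ) dφ^2).
Parameterise by θ; the arc-length functional is
    J[φ] = ∫ 2 sqrt(1 + sin^2(θ) (dφ/dθ)^2) dθ,
so L = 2 sqrt(1 + sin^2(θ) φ'^2). Compute
    ∂L/∂φ = 0  (L has no explicit φ dependence),
    ∂L/∂φ' = 2 sin^2(θ) φ' / sqrt(1 + sin^2(θ) φ'^2).
Since ∂L/∂φ = 0, the Euler-Lagrange equation
    d/dθ(∂L/∂φ') − ∂L/∂φ = 0
reduces to d/dθ(∂L/∂φ') = 0, i.e. the momentum conjugate to φ is conserved:
    2 sin^2(θ) φ' / sqrt(1 + sin^2(θ) φ'^2) = C.
The overall factor of 2 is constant, so dividing through gives Clairaut's relation sin^2(θ) φ' / sqrt(1 + sin^2(θ) φ'^2) = C' (with C' = C/2). Solving for φ' and integrating gives the great-circle family
    cot(θ) = A cos(φ − φ_0),
i.e. the intersection of the sphere with a plane through the origin. The two constants A and φ_0 (equivalently C and one phase) are fixed by the two endpoint conditions.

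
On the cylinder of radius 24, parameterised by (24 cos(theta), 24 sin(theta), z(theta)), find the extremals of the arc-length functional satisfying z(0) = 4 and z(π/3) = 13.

Parameterise the cylinder of radius R = 24 as
    r(θ) = (24 cos θ, 24 sin θ, z(θ)).
The arc-length element is
    ds = sqrt(576 + (dz/dθ)^2) dθ,
so the Lagrangian is L = sqrt(576 + z'^2).
L depends on z' only, not on z or θ, so ∂L/∂z = 0 and
    ∂L/∂z' = z' / sqrt(576 + z'^2).
The Euler-Lagrange equation gives
    d/dθ( z' / sqrt(576 + z'^2) ) = 0,
so z' is constant. Integrating once:
    z(θ) = a θ + b,
a helix on the cylinder (a straight line when the cylinder is unrolled). The constants a, b are determined by the endpoint conditions.
With endpoint conditions z(0) = 4 and z(π/3) = 13: from z(0) = b we get b = 4, and a·π/3 + 4 = 13 gives a = 27/π, so
    z(θ) = (27/π) θ + 4.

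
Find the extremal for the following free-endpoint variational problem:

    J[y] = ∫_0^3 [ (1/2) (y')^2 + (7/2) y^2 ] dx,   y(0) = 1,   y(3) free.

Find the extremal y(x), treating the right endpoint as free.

The Lagrangian L = (1/2) (y')^2 + (7/2) y^2 gives
    ∂L/∂y = 7 y,   ∂L/∂y' = y'.
Euler-Lagrange: y'' − 7 y = 0.
With k = sqrt(7), the general solution is
    y(x) = A cosh(sqrt(7) x) + B sinh(sqrt(7) x).
Fixed left endpoint y(0) = 1 ⇒ A = 1.
The right endpoint x = 3 is free, so the natural (transversality) condition is ∂L/∂y' |_{x=3} = 0, i.e. y'(3) = 0.
Compute y'(x) = A k sinh(k x) + B k cosh(k x), so
    y'(3) = A k sinh(k·3) + B k cosh(k·3) = 0
    ⇒ B = −A tanh(k·3) = − tanh(sqrt(7)·3).
Therefore the extremal is
    y(x) = cosh(sqrt(7) x) − tanh(sqrt(7)·3) sinh(sqrt(7) x).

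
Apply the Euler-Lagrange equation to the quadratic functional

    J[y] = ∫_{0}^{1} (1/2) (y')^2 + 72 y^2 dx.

The Lagrangian is L = (1/2) (y')^2 + 72 y^2.
Compute ∂L/∂y = 144y, ∂L/∂y' = y'.
The Euler-Lagrange equation d/dx(∂L/∂y') − ∂L/∂y = 0 reduces to
    y'' − 144 y = 0.
Its general solution is
    y(x) = A e^(12x) + B e^(−12x),
with A, B fixed by the endpoint conditions.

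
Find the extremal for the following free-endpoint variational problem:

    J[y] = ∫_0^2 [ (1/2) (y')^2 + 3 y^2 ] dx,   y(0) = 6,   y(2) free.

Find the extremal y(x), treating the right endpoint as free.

The Lagrangian L = (1/2) (y')^2 + 3 y^2 gives
    ∂L/∂y = 6 y,   ∂L/∂y' = y'.
Euler-Lagrange: y'' − 6 y = 0.
With k = sqrt(6), the general solution is
    y(x) = A cosh(sqrt(6) x) + B sinh(sqrt(6) x).
Fixed left endpoint y(0) = 6 ⇒ A = 6.
The right endpoint x = 2 is free, so the natural (transversality) condition is ∂L/∂y' |_{x=2} = 0, i.e. y'(2) = 0.
Compute y'(x) = A k sinh(k x) + B k cosh(k x), so
    y'(2) = A k sinh(k·2) + B k cosh(k·2) = 0
    ⇒ B = −A tanh(k·2) = − 6 tanh(sqrt(6)·2).
Therefore the extremal is
    y(x) = 6 cosh(sqrt(6) x) − 6 tanh(sqrt(6)·2) sinh(sqrt(6) x).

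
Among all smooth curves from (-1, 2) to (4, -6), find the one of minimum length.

Arc-length functional: J[y] = ∫ sqrt(1 + (y')^2) dx.
Lagrangian L = sqrt(1 + (y')^2) has no explicit y dependence, so ∂L/∂y = 0 and the Euler-Lagrange equation gives
    d/dx( y' / sqrt(1 + (y')^2) ) = 0  ⇒  y' / sqrt(1 + (y')^2) = const.
Hence y' is constant, so y(x) is affine.
Fitting the endpoints (-1, 2) and (4, -6):
    slope m = ((-6) − 2) / (4 − (-1)) = -8/5,
    intercept c = 2 − m·(-1) = 2/5.
Extremal: y(x) = (-8/5) x + 2/5.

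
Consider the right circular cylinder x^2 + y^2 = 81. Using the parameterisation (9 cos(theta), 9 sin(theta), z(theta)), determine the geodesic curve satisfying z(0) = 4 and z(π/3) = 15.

Parameterise the cylinder of radius R = 9 as
    r(θ) = (9 cos θ, 9 sin θ, z(θ)).
The arc-length element is
    ds = sqrt(81 + (dz/dθ)^2) dθ,
so the Lagrangian is L = sqrt(81 + z'^2).
L depends on z' only, not on z or θ, so ∂L/∂z = 0 and
    ∂L/∂z' = z' / sqrt(81 + z'^2).
The Euler-Lagrange equation gives
    d/dθ( z' / sqrt(81 + z'^2) ) = 0,
so z' is constant. Integrating once:
    z(θ) = a θ + b,
a helix on the cylinder (a straight line when the cylinder is unrolled). The constants a, b are determined by the endpoint conditions.
With endpoint conditions z(0) = 4 and z(π/3) = 15: from z(0) = b we get b = 4, and a·π/3 + 4 = 15 gives a = 33/π, so
    z(θ) = (33/π) θ + 4.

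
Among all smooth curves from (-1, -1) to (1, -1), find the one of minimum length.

Arc-length functional: J[y] = ∫ sqrt(1 + (y')^2) dx.
Lagrangian L = sqrt(1 + (y')^2) has no explicit y dependence, so ∂L/∂y = 0 and the Euler-Lagrange equation gives
    d/dx( y' / sqrt(1 + (y')^2) ) = 0  ⇒  y' / sqrt(1 + (y')^2) = const.
Hence y' is constant, so y(x) is affine.
Fitting the endpoints (-1, -1) and (1, -1):
    slope m = ((-1) − (-1)) / (1 − (-1)) = 0,
    intercept c = (-1) − m·(-1) = -1.
Extremal: y(x) = -1.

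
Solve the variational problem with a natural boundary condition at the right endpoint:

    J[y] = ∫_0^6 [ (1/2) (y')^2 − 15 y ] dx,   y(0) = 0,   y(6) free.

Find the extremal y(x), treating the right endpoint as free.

The Lagrangian L = (1/2) (y')^2 − 15 y gives
    ∂L/∂y = −15,   ∂L/∂y' = y'.
Euler-Lagrange: d/dx(y') − (−15) = 0, i.e. y'' + 15 = 0, so
    y(x) = −(15/2) x^2 + C1 x + C2.
Fixed left endpoint y(0) = 0 ⇒ C2 = 0.
The right endpoint x = 6 is free, so the natural (transversality) condition is ∂L/∂y' |_{x=6} = 0, i.e. y'(6) = 0.
Compute y'(x) = −15 x + C1, so y'(6) = −90 + C1 = 0 ⇒ C1 = 90.
Therefore the extremal is
    y(x) = −(15/2) x^2 + 90 x.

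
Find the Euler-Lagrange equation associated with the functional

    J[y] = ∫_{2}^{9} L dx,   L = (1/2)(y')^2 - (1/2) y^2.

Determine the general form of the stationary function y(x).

The Lagrangian is L = (1/2)(y')^2 - (1/2) y^2.
∂L/∂y = -y.
∂L/∂y' = y'.
The Euler-Lagrange equation d/dx(∂L/∂y') − ∂L/∂y = 0 becomes:
    y'' + y = 0
General solution: y(x) = A sin(x) + B cos(x), where A and B are arbitrary constants fixed by the endpoint conditions.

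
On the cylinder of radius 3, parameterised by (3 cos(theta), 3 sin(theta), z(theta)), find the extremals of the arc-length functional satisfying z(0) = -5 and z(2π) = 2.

Parameterise the cylinder of radius R = 3 as
    r(θ) = (3 cos θ, 3 sin θ, z(θ)).
The arc-length element is
    ds = sqrt(9 + (dz/dθ)^2) dθ,
so the Lagrangian is L = sqrt(9 + z'^2).
L depends on z' only, not on z or θ, so ∂L/∂z = 0 and
    ∂L/∂z' = z' / sqrt(9 + z'^2).
The Euler-Lagrange equation gives
    d/dθ( z' / sqrt(9 + z'^2) ) = 0,
so z' is constant. Integrating once:
    z(θ) = a θ + b,
a helix on the cylinder (a straight line when the cylinder is unrolled). The constants a, b are determined by the endpoint conditions.
With endpoint conditions z(0) = -5 and z(2π) = 2: from z(0) = b we get b = -5, and a·2π + -5 = 2 gives a = 7/(2π), so
    z(θ) = (7/(2π)) θ − 5.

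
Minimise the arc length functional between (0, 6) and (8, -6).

Arc-length functional: J[y] = ∫ sqrt(1 + (y')^2) dx.
Lagrangian L = sqrt(1 + (y')^2) has no explicit y dependence, so ∂L/∂y = 0 and the Euler-Lagrange equation gives
    d/dx( y' / sqrt(1 + (y')^2) ) = 0  ⇒  y' / sqrt(1 + (y')^2) = const.
Hence y' is constant, so y(x) is affine.
Fitting the endpoints (0, 6) and (8, -6):
    slope m = ((-6) − 6) / (8 − 0) = -3/2,
    intercept c = 6 − m·0 = 6.
Extremal: y(x) = (-3/2) x + 6.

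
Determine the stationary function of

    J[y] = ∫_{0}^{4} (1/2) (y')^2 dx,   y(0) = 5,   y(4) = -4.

The Lagrangian is L = (1/2) (y')^2.
Compute ∂L/∂y = 0, ∂L/∂y' = y'.
The Euler-Lagrange equation d/dx(∂L/∂y') − ∂L/∂y = 0 reduces to
    y'' = 0.
Its general solution is
    y(x) = A x + B,
with A, B fixed by the endpoint conditions.
Applying the endpoint conditions y(0) = 5 and y(4) = -4: solve A·0 + B = 5 and A·4 + B = -4. Subtracting gives A(4 − 0) = -4 − 5, so A = -9/4, and B = 5 − A·0 = 5. Therefore
    y(x) = (-9/4) x + 5.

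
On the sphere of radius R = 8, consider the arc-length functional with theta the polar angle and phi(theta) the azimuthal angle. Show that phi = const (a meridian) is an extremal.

On the sphere of radius R = 8 with spherical coordinates (θ, φ), the induced metric is
    ds^2 = 64(dθ^2 + sin^2(θ) dφ^2).
Using θ as the parameter, the arc-length functional becomes
    J[φ] = ∫ 8 sqrt(1 + sin^2(θ) (dφ/dθ)^2) dθ.
So L = 8 sqrt(1 + sin^2(θ) φ'^2). Compute
    ∂L/∂φ = 0  (L has no explicit φ dependence),
    ∂L/∂φ' = 8 sin^2(θ) φ' / sqrt(1 + sin^2(θ) φ'^2).
For the candidate φ(θ) = c (constant), φ' = 0, so ∂L/∂φ' evaluated along the candidate vanishes, and ∂L/∂φ is identically zero. Hence
    d/dθ(∂L/∂φ') − ∂L/∂φ = 0
is satisfied. Therefore meridians φ = const are extremals of arc length — they are geodesics on the sphere.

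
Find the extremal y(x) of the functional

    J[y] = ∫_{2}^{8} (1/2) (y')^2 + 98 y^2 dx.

The Lagrangian is L = (1/2) (y')^2 + 98 y^2.
Compute ∂L/∂y = 196y, ∂L/∂y' = y'.
The Euler-Lagrange equation d/dx(∂L/∂y') − ∂L/∂y = 0 reduces to
    y'' − 196 y = 0.
Its general solution is
    y(x) = A e^(14x) + B e^(−14x),
with A, B fixed by the endpoint conditions.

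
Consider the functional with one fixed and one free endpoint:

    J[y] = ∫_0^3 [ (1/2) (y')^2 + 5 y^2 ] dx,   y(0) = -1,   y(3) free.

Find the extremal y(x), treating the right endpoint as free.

The Lagrangian L = (1/2) (y')^2 + 5 y^2 gives
    ∂L/∂y = 10 y,   ∂L/∂y' = y'.
Euler-Lagrange: y'' − 10 y = 0.
With k = sqrt(10), the general solution is
    y(x) = A cosh(sqrt(10) x) + B sinh(sqrt(10) x).
Fixed left endpoint y(0) = -1 ⇒ A = -1.
The right endpoint x = 3 is free, so the natural (transversality) condition is ∂L/∂y' |_{x=3} = 0, i.e. y'(3) = 0.
Compute y'(x) = A k sinh(k x) + B k cosh(k x), so
    y'(3) = A k sinh(k·3) + B k cosh(k·3) = 0
    ⇒ B = −A tanh(k·3) = tanh(sqrt(10)·3).
Therefore the extremal is
    y(x) = −cosh(sqrt(10) x) + tanh(sqrt(10)·3) sinh(sqrt(10) x).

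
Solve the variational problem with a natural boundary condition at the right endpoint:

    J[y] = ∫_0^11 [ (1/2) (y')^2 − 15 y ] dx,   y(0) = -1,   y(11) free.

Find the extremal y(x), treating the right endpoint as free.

The Lagrangian L = (1/2) (y')^2 − 15 y gives
    ∂L/∂y = −15,   ∂L/∂y' = y'.
Euler-Lagrange: d/dx(y') − (−15) = 0, i.e. y'' + 15 = 0, so
    y(x) = −(15/2) x^2 + C1 x + C2.
Fixed left endpoint y(0) = -1 ⇒ C2 = -1.
The right endpoint x = 11 is free, so the natural (transversality) condition is ∂L/∂y' |_{x=11} = 0, i.e. y'(11) = 0.
Compute y'(x) = −15 x + C1, so y'(11) = −165 + C1 = 0 ⇒ C1 = 165.
Therefore the extremal is
    y(x) = −(15/2) x^2 + 165 x − 1.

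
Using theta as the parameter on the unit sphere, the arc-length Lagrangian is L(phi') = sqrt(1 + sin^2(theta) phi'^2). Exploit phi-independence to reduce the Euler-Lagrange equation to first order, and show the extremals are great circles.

On the unit sphere with spherical coordinates (θ, φ), the induced metric is
    ds^2 = dθ^2 + sin^2(θ) dφ^2.
Parameterise by θ; the arc-length functional is
    J[φ] = ∫ sqrt(1 + sin^2(θ) (dφ/dθ)^2) dθ,
so L = sqrt(1 + sin^2(θ) φ'^2). Compute
    ∂L/∂φ = 0  (L has no explicit φ dependence),
    ∂L/∂φ' = sin^2(θ) φ' / sqrt(1 + sin^2(θ) φ'^2).
Since ∂L/∂φ = 0, the Euler-Lagrange equation
    d/dθ(∂L/∂φ') − ∂L/∂φ = 0
reduces to d/dθ(∂L/∂φ') = 0, i.e. the momentum conjugate to φ is conserved:
    sin^2(θ) φ' / sqrt(1 + sin^2(θ) φ'^2) = C.
This is Clairaut's relation for the sphere. Solving for φ' and integrating gives the great-circle family
    cot(θ) = A cos(φ − φ_0),
i.e. the intersection of the sphere with a plane through the origin. The two constants A and φ_0 (equivalently C and one phase) are fixed by the two endpoint conditions.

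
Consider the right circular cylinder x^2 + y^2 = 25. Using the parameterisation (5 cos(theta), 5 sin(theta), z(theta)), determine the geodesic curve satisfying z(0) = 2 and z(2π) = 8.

Parameterise the cylinder of radius R = 5 as
    r(θ) = (5 cos θ, 5 sin θ, z(θ)).
The arc-length element is
    ds = sqrt(25 + (dz/dθ)^2) dθ,
so the Lagrangian is L = sqrt(25 + z'^2).
L depends on z' only, not on z or θ, so ∂L/∂z = 0 and
    ∂L/∂z' = z' / sqrt(25 + z'^2).
The Euler-Lagrange equation gives
    d/dθ( z' / sqrt(25 + z'^2) ) = 0,
so z' is constant. Integrating once:
    z(θ) = a θ + b,
a helix on the cylinder (a straight line when the cylinder is unrolled). The constants a, b are determined by the endpoint conditions.
With endpoint conditions z(0) = 2 and z(2π) = 8: from z(0) = b we get b = 2, and a·2π + 2 = 8 gives a = 3/π, so
    z(θ) = (3/π) θ + 2.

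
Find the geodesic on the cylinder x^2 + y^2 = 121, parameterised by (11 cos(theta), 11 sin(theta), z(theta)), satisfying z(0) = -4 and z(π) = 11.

Parameterise the cylinder of radius R = 11 as
    r(θ) = (11 cos θ, 11 sin θ, z(θ)).
The arc-length element is
    ds = sqrt(121 + (dz/dθ)^2) dθ,
so the Lagrangian is L = sqrt(121 + z'^2).
L depends on z' only, not on z or θ, so ∂L/∂z = 0 and
    ∂L/∂z' = z' / sqrt(121 + z'^2).
The Euler-Lagrange equation gives
    d/dθ( z' / sqrt(121 + z'^2) ) = 0,
so z' is constant. Integrating once:
    z(θ) = a θ + b,
a helix on the cylinder (a straight line when the cylinder is unrolled). The constants a, b are determined by the endpoint conditions.
With endpoint conditions z(0) = -4 and z(π) = 11: from z(0) = b we get b = -4, and a·π + -4 = 11 gives a = 15/π, so
    z(θ) = (15/π) θ − 4.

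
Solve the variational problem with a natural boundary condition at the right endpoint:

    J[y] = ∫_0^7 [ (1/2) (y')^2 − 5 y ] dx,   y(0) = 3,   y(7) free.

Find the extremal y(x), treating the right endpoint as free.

The Lagrangian L = (1/2) (y')^2 − 5 y gives
    ∂L/∂y = −5,   ∂L/∂y' = y'.
Euler-Lagrange: d/dx(y') − (−5) = 0, i.e. y'' + 5 = 0, so
    y(x) = −(5/2) x^2 + C1 x + C2.
Fixed left endpoint y(0) = 3 ⇒ C2 = 3.
The right endpoint x = 7 is free, so the natural (transversality) condition is ∂L/∂y' |_{x=7} = 0, i.e. y'(7) = 0.
Compute y'(x) = −5 x + C1, so y'(7) = −35 + C1 = 0 ⇒ C1 = 35.
Therefore the extremal is
    y(x) = −(5/2) x^2 + 35 x + 3.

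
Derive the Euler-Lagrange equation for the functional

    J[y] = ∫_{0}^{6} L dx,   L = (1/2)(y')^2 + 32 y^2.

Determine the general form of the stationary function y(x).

The Lagrangian is L = (1/2)(y')^2 + 32 y^2.
∂L/∂y = 64y.
∂L/∂y' = y'.
The Euler-Lagrange equation d/dx(∂L/∂y') − ∂L/∂y = 0 becomes:
    y'' - 64 y = 0
General solution: y(x) = A e^(8x) + B e^(-8x), where A and B are arbitrary constants fixed by the endpoint conditions.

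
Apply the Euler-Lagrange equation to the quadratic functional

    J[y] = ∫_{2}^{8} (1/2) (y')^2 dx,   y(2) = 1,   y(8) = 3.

The Lagrangian is L = (1/2) (y')^2.
Compute ∂L/∂y = 0, ∂L/∂y' = y'.
The Euler-Lagrange equation d/dx(∂L/∂y') − ∂L/∂y = 0 reduces to
    y'' = 0.
Its general solution is
    y(x) = A x + B,
with A, B fixed by the endpoint conditions.
Applying the endpoint conditions y(2) = 1 and y(8) = 3: solve A·2 + B = 1 and A·8 + B = 3. Subtracting gives A(8 − 2) = 3 − 1, so A = 1/3, and B = 1 − A·2 = 1/3. Therefore
    y(x) = (1/3) x + 1/3.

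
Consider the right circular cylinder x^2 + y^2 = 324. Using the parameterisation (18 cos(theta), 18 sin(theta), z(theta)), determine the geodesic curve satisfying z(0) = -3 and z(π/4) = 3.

Parameterise the cylinder of radius R = 18 as
    r(θ) = (18 cos θ, 18 sin θ, z(θ)).
The arc-length element is
    ds = sqrt(324 + (dz/dθ)^2) dθ,
so the Lagrangian is L = sqrt(324 + z'^2).
L depends on z' only, not on z or θ, so ∂L/∂z = 0 and
    ∂L/∂z' = z' / sqrt(324 + z'^2).
The Euler-Lagrange equation gives
    d/dθ( z' / sqrt(324 + z'^2) ) = 0,
so z' is constant. Integrating once:
    z(θ) = a θ + b,
a helix on the cylinder (a straight line when the cylinder is unrolled). The constants a, b are determined by the endpoint conditions.
With endpoint conditions z(0) = -3 and z(π/4) = 3: from z(0) = b we get b = -3, and a·π/4 + -3 = 3 gives a = 24/π, so
    z(θ) = (24/π) θ − 3.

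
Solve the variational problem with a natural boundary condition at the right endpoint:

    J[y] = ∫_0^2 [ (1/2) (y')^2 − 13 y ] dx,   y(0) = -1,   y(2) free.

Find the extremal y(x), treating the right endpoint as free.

The Lagrangian L = (1/2) (y')^2 − 13 y gives
    ∂L/∂y = −13,   ∂L/∂y' = y'.
Euler-Lagrange: d/dx(y') − (−13) = 0, i.e. y'' + 13 = 0, so
    y(x) = −(13/2) x^2 + C1 x + C2.
Fixed left endpoint y(0) = -1 ⇒ C2 = -1.
The right endpoint x = 2 is free, so the natural (transversality) condition is ∂L/∂y' |_{x=2} = 0, i.e. y'(2) = 0.
Compute y'(x) = −13 x + C1, so y'(2) = −26 + C1 = 0 ⇒ C1 = 26.
Therefore the extremal is
    y(x) = −(13/2) x^2 + 26 x − 1.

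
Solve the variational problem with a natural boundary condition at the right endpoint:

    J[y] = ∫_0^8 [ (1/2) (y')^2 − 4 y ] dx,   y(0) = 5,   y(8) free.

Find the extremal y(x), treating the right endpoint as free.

The Lagrangian L = (1/2) (y')^2 − 4 y gives
    ∂L/∂y = −4,   ∂L/∂y' = y'.
Euler-Lagrange: d/dx(y') − (−4) = 0, i.e. y'' + 4 = 0, so
    y(x) = −(4/2) x^2 + C1 x + C2.
Fixed left endpoint y(0) = 5 ⇒ C2 = 5.
The right endpoint x = 8 is free, so the natural (transversality) condition is ∂L/∂y' |_{x=8} = 0, i.e. y'(8) = 0.
Compute y'(x) = −4 x + C1, so y'(8) = −32 + C1 = 0 ⇒ C1 = 32.
Therefore the extremal is
    y(x) = −2 x^2 + 32 x + 5.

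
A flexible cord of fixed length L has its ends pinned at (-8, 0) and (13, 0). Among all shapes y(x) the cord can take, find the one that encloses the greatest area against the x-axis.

Set up the augmented Lagrangian using a multiplier λ for the length constraint:
    F(y, y') = y − λ sqrt(1 + y'^2).
F has no explicit x dependence, so the Beltrami identity yields a first integral
    F − y' ∂F/∂y' = C.
Compute ∂F/∂y' = −λ y' / sqrt(1 + y'^2). Then
    y − λ sqrt(1 + y'^2) + λ y'^2 / sqrt(1 + y'^2) = C
    ⇒  y − λ / sqrt(1 + y'^2) = C.
Solving for y' and integrating gives
    (x − a)^2 + (y − b)^2 = λ^2,
a circular arc of radius λ. The constants a, b are determined by the endpoint conditions y(-8) = y(13) = 0, and λ is fixed implicitly by the length constraint
    ∫_{-8}^{13} sqrt(1 + y'^2) dx = L.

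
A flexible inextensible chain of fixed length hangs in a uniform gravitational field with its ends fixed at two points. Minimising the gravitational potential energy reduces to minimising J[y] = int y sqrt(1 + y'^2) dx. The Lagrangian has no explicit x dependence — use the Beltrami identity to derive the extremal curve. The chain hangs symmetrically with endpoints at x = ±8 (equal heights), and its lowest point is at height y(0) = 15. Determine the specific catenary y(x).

The Lagrangian L(y, y') = y sqrt(1 + y'^2) has no explicit x dependence, so the Beltrami identity applies:
    L − y' ∂L/∂y' = C.
Compute ∂L/∂y' = y · y' / sqrt(1 + y'^2). Then
    L − y' ∂L/∂y'
    = y sqrt(1 + y'^2) − y · y'^2 / sqrt(1 + y'^2)
    = y (1 + y'^2 − y'^2) / sqrt(1 + y'^2)
    = y / sqrt(1 + y'^2) = C.
Squaring gives y^2 = C^2 (1 + y'^2), i.e.
    y'^2 = y^2 / C^2 − 1.
Separating variables,
    dy / sqrt(y^2 − C^2) = dx / C,
and integrating gives arccosh(y / C) = (x − a)/C, so
    y(x) = C cosh((x − a)/C),
the catenary. The constants C and a are fixed by the two endpoint conditions (and, for the hanging-chain problem, the length constraint selects C).
Now fit the given data. The endpoints x = ±8 are symmetric at equal height, so the catenary is even about its minimum: a = 0 and y(x) = C cosh(x/C). The lowest point is y(0) = C cosh(0) = C, and we are told y(0) = 15, so C = 15. Therefore
    y(x) = 15 cosh(x/15),
and at the endpoints
    y(±8) = 15 cosh(8/15).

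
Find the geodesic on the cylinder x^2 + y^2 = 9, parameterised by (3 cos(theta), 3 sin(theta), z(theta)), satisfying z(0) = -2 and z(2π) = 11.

Parameterise the cylinder of radius R = 3 as
    r(θ) = (3 cos θ, 3 sin θ, z(θ)).
The arc-length element is
    ds = sqrt(9 + (dz/dθ)^2) dθ,
so the Lagrangian is L = sqrt(9 + z'^2).
L depends on z' only, not on z or θ, so ∂L/∂z = 0 and
    ∂L/∂z' = z' / sqrt(9 + z'^2).
The Euler-Lagrange equation gives
    d/dθ( z' / sqrt(9 + z'^2) ) = 0,
so z' is constant. Integrating once:
    z(θ) = a θ + b,
a helix on the cylinder (a straight line when the cylinder is unrolled). The constants a, b are determined by the endpoint conditions.
With endpoint conditions z(0) = -2 and z(2π) = 11: from z(0) = b we get b = -2, and a·2π + -2 = 11 gives a = 13/(2π), so
    z(θ) = (13/(2π)) θ − 2.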